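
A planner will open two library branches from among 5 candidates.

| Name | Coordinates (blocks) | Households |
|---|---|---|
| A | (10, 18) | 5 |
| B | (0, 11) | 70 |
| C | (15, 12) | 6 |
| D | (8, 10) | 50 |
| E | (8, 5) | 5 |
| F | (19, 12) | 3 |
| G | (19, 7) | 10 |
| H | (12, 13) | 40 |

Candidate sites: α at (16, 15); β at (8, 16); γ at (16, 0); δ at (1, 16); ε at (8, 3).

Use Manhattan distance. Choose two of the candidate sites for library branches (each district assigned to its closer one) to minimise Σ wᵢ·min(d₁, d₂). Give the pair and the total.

{β, δ}, total 1386

Evaluate every pair (each demand assigned to the nearer of the two):
  {β, δ}: total = 1386
  {α, δ}: total = 1597
  {α, β}: total = 1677
  {δ, ε}: total = 1701
  {β, γ}: total = 1776
  {β, ε}: total = 1781
  {α, ε}: total = 1917
  {γ, δ}: total = 1973
  {γ, ε}: total = 2348
  {α, γ}: total = 2542
Best pair: {β, δ} with total 1386.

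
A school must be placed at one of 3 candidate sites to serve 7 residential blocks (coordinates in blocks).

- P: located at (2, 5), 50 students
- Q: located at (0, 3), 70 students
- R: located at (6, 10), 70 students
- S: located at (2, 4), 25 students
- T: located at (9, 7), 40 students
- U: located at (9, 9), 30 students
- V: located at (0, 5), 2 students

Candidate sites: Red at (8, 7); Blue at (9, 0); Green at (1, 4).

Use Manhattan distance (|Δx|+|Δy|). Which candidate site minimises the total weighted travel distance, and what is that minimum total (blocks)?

Total weighted distance at each candidate:
  Red (8, 7): total = 1965
  Blue (9, 0): total = 3203
  Green (1, 4): total = 1869
Minimum is at Green with total 1869 blocks.

Green, total 1869 blocks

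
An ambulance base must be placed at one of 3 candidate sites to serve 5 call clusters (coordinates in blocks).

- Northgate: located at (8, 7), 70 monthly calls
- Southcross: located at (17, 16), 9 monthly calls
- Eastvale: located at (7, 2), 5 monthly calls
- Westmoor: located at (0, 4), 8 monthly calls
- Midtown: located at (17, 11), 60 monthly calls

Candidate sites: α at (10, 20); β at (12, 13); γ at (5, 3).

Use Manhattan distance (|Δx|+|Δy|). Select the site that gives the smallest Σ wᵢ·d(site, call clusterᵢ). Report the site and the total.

Total weighted distance at each candidate:
  α (10, 20): total = 2422
  β (12, 13): total = 1440
  γ (5, 3): total = 1978
Minimum is at β with total 1440 blocks.

β, total 1440 blocks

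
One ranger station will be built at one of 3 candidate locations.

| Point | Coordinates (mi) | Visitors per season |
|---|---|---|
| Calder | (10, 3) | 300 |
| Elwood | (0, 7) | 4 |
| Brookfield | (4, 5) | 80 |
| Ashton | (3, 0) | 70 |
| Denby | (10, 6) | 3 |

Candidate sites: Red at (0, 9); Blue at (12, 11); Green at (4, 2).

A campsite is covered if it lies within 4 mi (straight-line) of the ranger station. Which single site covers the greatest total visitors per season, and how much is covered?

Coverage radius r = 4 mi; a point is covered iff (Δx)²+(Δy)² ≤ 4² = 16.
  Red (0, 9): covers {Elwood} → 4
  Blue (12, 11): covers {none} → 0
  Green (4, 2): covers {Brookfield, Ashton} → 150
Maximum coverage at Green: 150 visitors per season.

Green, covering 150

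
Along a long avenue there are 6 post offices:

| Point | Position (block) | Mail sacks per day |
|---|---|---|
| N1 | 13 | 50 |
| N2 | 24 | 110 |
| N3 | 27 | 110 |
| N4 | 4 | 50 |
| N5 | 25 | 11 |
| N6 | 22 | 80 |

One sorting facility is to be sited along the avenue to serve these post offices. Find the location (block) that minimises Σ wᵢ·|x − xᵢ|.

For a sum of weighted absolute distances on a line, the optimum is the weighted median (not the mean). Total weight W = 411; half-weight = 205.5.
Sort by position and accumulate weight:
  block 4 (N4, w=50) → cum 50
  block 13 (N1, w=50) → cum 100
  block 22 (N6, w=80) → cum 180
  block 24 (N2, w=110) → cum 290  ≥ 205.5 → median here
  block 25 (N5, w=11) → cum 301
  block 27 (N3, w=110) → cum 411
Optimal location: block 24.

x = 24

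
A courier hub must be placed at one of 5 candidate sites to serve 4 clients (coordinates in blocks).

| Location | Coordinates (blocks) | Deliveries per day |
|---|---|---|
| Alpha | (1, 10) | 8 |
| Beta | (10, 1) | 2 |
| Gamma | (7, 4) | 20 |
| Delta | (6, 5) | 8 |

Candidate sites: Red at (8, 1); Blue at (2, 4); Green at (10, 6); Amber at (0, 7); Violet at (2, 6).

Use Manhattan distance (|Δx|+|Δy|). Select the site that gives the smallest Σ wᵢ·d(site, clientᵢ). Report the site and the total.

Total weighted distance at each candidate:
  Red (8, 1): total = 260
  Blue (2, 4): total = 218
  Green (10, 6): total = 254
  Amber (0, 7): total = 328
  Violet (2, 6): total = 246
Minimum is at Blue with total 218 blocks.

Blue, total 218 blocks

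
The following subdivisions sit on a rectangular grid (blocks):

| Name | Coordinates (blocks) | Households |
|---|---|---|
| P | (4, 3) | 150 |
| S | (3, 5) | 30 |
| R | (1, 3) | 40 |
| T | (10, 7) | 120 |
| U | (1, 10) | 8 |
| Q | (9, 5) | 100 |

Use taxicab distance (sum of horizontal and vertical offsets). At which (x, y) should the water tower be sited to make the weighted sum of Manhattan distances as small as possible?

Manhattan distance separates: Σwᵢ(|x−xᵢ|+|y−yᵢ|) = Σwᵢ|x−xᵢ| + Σwᵢ|y−yᵢ|, so x and y are optimised independently as 1-D weighted medians.
Total weight W = 448; half = 224.
x-coordinate, sorted with cumulative weight:
  x=1 (R, w=40) cum 40
  x=1 (U, w=8) cum 48
  x=3 (S, w=30) cum 78
  x=4 (P, w=150) cum 228  ← median
  x=9 (Q, w=100) cum 328
  x=10 (T, w=120) cum 448
⇒ x* = 4
y-coordinate, sorted with cumulative weight:
  y=3 (P, w=150) cum 150
  y=3 (R, w=40) cum 190
  y=5 (S, w=30) cum 220
  y=5 (Q, w=100) cum 320  ← median
  y=7 (T, w=120) cum 440
  y=10 (U, w=8) cum 448
⇒ y* = 5

(4, 5)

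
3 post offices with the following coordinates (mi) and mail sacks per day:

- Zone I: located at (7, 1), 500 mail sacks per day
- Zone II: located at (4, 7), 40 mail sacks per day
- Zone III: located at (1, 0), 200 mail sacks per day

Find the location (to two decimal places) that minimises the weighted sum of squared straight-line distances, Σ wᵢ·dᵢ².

(5.22, 1.05)

The minimiser of Σwᵢ‖p−pᵢ‖² is the weighted centroid p* = (Σwᵢpᵢ)/(Σwᵢ).
Σwᵢ = 740.
Σwᵢxᵢ = 500·7 + 40·4 + 200·1 = 3860.
Σwᵢyᵢ = 500·1 + 40·7 + 200·0 = 780.
x* = 3860/740 = 5.22, y* = 780/740 = 1.05.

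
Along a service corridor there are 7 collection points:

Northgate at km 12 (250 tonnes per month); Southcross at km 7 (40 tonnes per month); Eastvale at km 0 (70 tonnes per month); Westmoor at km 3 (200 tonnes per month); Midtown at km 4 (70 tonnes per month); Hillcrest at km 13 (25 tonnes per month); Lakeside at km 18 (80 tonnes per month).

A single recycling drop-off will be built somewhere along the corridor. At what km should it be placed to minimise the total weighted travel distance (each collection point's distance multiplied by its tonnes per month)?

For a sum of weighted absolute distances on a line, the optimum is the weighted median (not the mean). Total weight W = 735; half-weight = 367.5.
Sort by position and accumulate weight:
  km 0 (Eastvale, w=70) → cum 70
  km 3 (Westmoor, w=200) → cum 270
  km 4 (Midtown, w=70) → cum 340
  km 7 (Southcross, w=40) → cum 380  ≥ 367.5 → median here
  km 12 (Northgate, w=250) → cum 630
  km 13 (Hillcrest, w=25) → cum 655
  km 18 (Lakeside, w=80) → cum 735
Optimal location: km 7.

x = 7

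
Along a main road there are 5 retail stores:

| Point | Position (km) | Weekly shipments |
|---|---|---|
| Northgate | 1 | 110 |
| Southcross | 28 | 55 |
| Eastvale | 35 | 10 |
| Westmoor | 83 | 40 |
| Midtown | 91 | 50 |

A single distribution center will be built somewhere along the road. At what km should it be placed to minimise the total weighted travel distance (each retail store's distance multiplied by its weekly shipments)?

For a sum of weighted absolute distances on a line, the optimum is the weighted median (not the mean). Total weight W = 265; half-weight = 132.5.
Sort by position and accumulate weight:
  km 1 (Northgate, w=110) → cum 110
  km 28 (Southcross, w=55) → cum 165  ≥ 132.5 → median here
  km 35 (Eastvale, w=10) → cum 175
  km 83 (Westmoor, w=40) → cum 215
  km 91 (Midtown, w=50) → cum 265
Optimal location: km 28.

x = 28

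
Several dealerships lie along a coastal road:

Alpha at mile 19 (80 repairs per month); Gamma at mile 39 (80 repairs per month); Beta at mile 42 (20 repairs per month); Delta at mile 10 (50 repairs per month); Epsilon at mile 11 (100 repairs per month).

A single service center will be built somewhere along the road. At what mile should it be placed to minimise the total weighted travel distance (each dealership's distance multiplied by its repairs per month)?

For a sum of weighted absolute distances on a line, the optimum is the weighted median (not the mean). Total weight W = 330; half-weight = 165.
Sort by position and accumulate weight:
  mile 10 (Delta, w=50) → cum 50
  mile 11 (Epsilon, w=100) → cum 150
  mile 19 (Alpha, w=80) → cum 230  ≥ 165 → median here
  mile 39 (Gamma, w=80) → cum 310
  mile 42 (Beta, w=20) → cum 330
Optimal location: mile 19.

x = 19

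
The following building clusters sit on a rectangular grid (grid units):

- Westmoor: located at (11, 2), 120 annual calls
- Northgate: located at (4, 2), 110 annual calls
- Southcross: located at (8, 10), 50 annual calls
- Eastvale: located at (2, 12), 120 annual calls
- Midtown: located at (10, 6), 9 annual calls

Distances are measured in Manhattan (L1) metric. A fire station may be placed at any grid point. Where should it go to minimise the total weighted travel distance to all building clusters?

Manhattan distance separates: Σwᵢ(|x−xᵢ|+|y−yᵢ|) = Σwᵢ|x−xᵢ| + Σwᵢ|y−yᵢ|, so x and y are optimised independently as 1-D weighted medians.
Total weight W = 409; half = 204.5.
x-coordinate, sorted with cumulative weight:
  x=2 (Eastvale, w=120) cum 120
  x=4 (Northgate, w=110) cum 230  ← median
  x=8 (Southcross, w=50) cum 280
  x=10 (Midtown, w=9) cum 289
  x=11 (Westmoor, w=120) cum 409
⇒ x* = 4
y-coordinate, sorted with cumulative weight:
  y=2 (Westmoor, w=120) cum 120
  y=2 (Northgate, w=110) cum 230  ← median
  y=6 (Midtown, w=9) cum 239
  y=10 (Southcross, w=50) cum 289
  y=12 (Eastvale, w=120) cum 409
⇒ y* = 2

(4, 2)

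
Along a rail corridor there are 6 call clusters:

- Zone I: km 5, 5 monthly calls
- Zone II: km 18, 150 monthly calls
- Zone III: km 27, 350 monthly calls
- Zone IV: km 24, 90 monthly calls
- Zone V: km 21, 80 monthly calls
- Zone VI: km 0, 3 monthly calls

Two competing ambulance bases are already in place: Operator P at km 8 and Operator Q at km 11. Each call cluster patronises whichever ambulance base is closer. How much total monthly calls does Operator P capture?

8

The indifferent point is the midpoint (8+11)/2 = 9.5; call clusters left of it (closer to Operator P at 8) go to Operator P, those right go to Operator Q.
  Zone VI at 0 (w=3) → Operator P
  Zone I at 5 (w=5) → Operator P
  Zone II at 18 (w=150) → Operator Q
  Zone V at 21 (w=80) → Operator Q
  Zone IV at 24 (w=90) → Operator Q
  Zone III at 27 (w=350) → Operator Q
Operator P captures 8; Operator Q captures 670.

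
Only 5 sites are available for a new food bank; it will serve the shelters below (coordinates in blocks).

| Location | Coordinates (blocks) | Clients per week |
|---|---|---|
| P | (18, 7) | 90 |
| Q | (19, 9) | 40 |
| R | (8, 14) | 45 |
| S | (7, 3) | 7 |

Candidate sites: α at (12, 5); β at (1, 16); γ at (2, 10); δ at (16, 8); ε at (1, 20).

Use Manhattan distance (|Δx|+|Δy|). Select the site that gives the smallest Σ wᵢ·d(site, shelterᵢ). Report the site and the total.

δ, total 1158 blocks

Total weighted distance at each candidate:
  α (12, 5): total = 1794
  β (1, 16): total = 3878
  γ (2, 10): total = 2964
  δ (16, 8): total = 1158
  ε (1, 20): total = 4606
Minimum is at δ with total 1158 blocks.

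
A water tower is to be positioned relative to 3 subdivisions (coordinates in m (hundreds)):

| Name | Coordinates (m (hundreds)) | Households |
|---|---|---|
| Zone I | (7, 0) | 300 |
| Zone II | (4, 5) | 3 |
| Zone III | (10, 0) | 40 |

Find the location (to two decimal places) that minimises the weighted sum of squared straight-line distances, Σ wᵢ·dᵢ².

(7.32, 0.04)

The minimiser of Σwᵢ‖p−pᵢ‖² is the weighted centroid p* = (Σwᵢpᵢ)/(Σwᵢ).
Σwᵢ = 343.
Σwᵢxᵢ = 300·7 + 3·4 + 40·10 = 2512.
Σwᵢyᵢ = 300·0 + 3·5 + 40·0 = 15.
x* = 2512/343 = 7.32, y* = 15/343 = 0.04.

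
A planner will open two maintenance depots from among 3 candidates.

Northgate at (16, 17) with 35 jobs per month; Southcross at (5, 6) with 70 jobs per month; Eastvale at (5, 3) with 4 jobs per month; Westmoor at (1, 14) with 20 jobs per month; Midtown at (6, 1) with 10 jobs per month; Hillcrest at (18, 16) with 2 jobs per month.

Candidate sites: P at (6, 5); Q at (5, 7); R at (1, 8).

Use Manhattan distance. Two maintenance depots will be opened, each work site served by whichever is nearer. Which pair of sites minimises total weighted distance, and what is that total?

Evaluate every pair (each demand assigned to the nearer of the two):
  {Q, R}: total = 1055
  {P, Q}: total = 1121
  {P, R}: total = 1128
Best pair: {Q, R} with total 1055.

{Q, R}, total 1055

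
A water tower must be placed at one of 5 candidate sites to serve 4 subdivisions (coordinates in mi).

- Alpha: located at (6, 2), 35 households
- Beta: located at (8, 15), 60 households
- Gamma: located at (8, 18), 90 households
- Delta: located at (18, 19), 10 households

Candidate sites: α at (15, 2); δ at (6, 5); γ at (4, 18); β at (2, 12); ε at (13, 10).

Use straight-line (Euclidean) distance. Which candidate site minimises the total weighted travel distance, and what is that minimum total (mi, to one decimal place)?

Total weighted distance at each candidate:
  α (15, 2): total = 2945.3
  δ (6, 5): total = 2085.0
  γ (4, 18): total = 1364.7
  β (2, 12): total = 1717.8
  ε (13, 10): total = 1748.3
Minimum is at γ with total 1364.7 mi.

γ, total 1364.7 mi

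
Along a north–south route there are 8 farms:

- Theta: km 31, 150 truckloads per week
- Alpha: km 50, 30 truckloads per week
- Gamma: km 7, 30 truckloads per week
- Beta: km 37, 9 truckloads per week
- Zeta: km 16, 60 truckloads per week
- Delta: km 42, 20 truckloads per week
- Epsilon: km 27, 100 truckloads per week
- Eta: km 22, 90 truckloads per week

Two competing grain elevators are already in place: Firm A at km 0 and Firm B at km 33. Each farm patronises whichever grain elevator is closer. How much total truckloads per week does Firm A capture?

90

The indifferent point is the midpoint (0+33)/2 = 16.5; farms left of it (closer to Firm A at 0) go to Firm A, those right go to Firm B.
  Gamma at 7 (w=30) → Firm A
  Zeta at 16 (w=60) → Firm A
  Eta at 22 (w=90) → Firm B
  Epsilon at 27 (w=100) → Firm B
  Theta at 31 (w=150) → Firm B
  Beta at 37 (w=9) → Firm B
  Delta at 42 (w=20) → Firm B
  Alpha at 50 (w=30) → Firm B
Firm A captures 90; Firm B captures 399.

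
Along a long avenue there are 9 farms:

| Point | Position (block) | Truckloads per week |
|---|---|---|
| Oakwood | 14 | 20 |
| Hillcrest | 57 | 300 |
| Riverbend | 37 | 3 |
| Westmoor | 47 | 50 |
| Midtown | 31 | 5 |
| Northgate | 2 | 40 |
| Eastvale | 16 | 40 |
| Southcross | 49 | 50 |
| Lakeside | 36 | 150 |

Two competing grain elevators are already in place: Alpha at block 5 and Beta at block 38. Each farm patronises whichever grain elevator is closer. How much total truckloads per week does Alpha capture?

100

The indifferent point is the midpoint (5+38)/2 = 21.5; farms left of it (closer to Alpha at 5) go to Alpha, those right go to Beta.
  Northgate at 2 (w=40) → Alpha
  Oakwood at 14 (w=20) → Alpha
  Eastvale at 16 (w=40) → Alpha
  Midtown at 31 (w=5) → Beta
  Lakeside at 36 (w=150) → Beta
  Riverbend at 37 (w=3) → Beta
  Westmoor at 47 (w=50) → Beta
  Southcross at 49 (w=50) → Beta
  Hillcrest at 57 (w=300) → Beta
Alpha captures 100; Beta captures 558.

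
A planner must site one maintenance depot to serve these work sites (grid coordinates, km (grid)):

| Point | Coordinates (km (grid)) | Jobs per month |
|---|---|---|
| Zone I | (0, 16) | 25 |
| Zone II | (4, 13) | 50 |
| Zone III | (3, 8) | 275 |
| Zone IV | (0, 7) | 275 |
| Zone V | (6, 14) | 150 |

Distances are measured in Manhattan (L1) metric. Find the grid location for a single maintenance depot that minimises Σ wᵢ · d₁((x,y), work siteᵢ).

Manhattan distance separates: Σwᵢ(|x−xᵢ|+|y−yᵢ|) = Σwᵢ|x−xᵢ| + Σwᵢ|y−yᵢ|, so x and y are optimised independently as 1-D weighted medians.
Total weight W = 775; half = 387.5.
x-coordinate, sorted with cumulative weight:
  x=0 (Zone I, w=25) cum 25
  x=0 (Zone IV, w=275) cum 300
  x=3 (Zone III, w=275) cum 575  ← median
  x=4 (Zone II, w=50) cum 625
  x=6 (Zone V, w=150) cum 775
⇒ x* = 3
y-coordinate, sorted with cumulative weight:
  y=7 (Zone IV, w=275) cum 275
  y=8 (Zone III, w=275) cum 550  ← median
  y=13 (Zone II, w=50) cum 600
  y=14 (Zone V, w=150) cum 750
  y=16 (Zone I, w=25) cum 775
⇒ y* = 8

(3, 8)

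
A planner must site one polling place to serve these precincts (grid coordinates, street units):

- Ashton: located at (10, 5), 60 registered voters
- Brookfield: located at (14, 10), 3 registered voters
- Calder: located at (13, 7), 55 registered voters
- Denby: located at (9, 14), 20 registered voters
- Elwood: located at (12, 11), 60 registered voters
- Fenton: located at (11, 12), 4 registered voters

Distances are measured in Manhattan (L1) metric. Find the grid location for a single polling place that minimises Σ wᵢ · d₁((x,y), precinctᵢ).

(12, 7)

Manhattan distance separates: Σwᵢ(|x−xᵢ|+|y−yᵢ|) = Σwᵢ|x−xᵢ| + Σwᵢ|y−yᵢ|, so x and y are optimised independently as 1-D weighted medians.
Total weight W = 202; half = 101.
x-coordinate, sorted with cumulative weight:
  x=9 (Denby, w=20) cum 20
  x=10 (Ashton, w=60) cum 80
  x=11 (Fenton, w=4) cum 84
  x=12 (Elwood, w=60) cum 144  ← median
  x=13 (Calder, w=55) cum 199
  x=14 (Brookfield, w=3) cum 202
⇒ x* = 12
y-coordinate, sorted with cumulative weight:
  y=5 (Ashton, w=60) cum 60
  y=7 (Calder, w=55) cum 115  ← median
  y=10 (Brookfield, w=3) cum 118
  y=11 (Elwood, w=60) cum 178
  y=12 (Fenton, w=4) cum 182
  y=14 (Denby, w=20) cum 202
⇒ y* = 7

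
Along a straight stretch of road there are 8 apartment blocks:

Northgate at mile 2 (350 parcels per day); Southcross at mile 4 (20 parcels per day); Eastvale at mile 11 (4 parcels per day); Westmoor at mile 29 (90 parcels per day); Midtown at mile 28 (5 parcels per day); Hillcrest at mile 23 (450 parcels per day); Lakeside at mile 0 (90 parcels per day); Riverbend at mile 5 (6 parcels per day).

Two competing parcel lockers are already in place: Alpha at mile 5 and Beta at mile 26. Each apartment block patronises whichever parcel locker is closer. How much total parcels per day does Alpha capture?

470

The indifferent point is the midpoint (5+26)/2 = 15.5; apartment blocks left of it (closer to Alpha at 5) go to Alpha, those right go to Beta.
  Lakeside at 0 (w=90) → Alpha
  Northgate at 2 (w=350) → Alpha
  Southcross at 4 (w=20) → Alpha
  Riverbend at 5 (w=6) → Alpha
  Eastvale at 11 (w=4) → Alpha
  Hillcrest at 23 (w=450) → Beta
  Midtown at 28 (w=5) → Beta
  Westmoor at 29 (w=90) → Beta
Alpha captures 470; Beta captures 545.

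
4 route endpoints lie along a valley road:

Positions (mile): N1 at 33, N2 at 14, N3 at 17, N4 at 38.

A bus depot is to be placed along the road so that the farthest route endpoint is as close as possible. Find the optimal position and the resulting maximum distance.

location 26, max distance 12

The 1-center on a line is the midpoint of the two extreme points: leftmost at 14, rightmost at 38.
Optimal location = (14 + 38)/2 = 26; maximum distance = (38 − 14)/2 = 12.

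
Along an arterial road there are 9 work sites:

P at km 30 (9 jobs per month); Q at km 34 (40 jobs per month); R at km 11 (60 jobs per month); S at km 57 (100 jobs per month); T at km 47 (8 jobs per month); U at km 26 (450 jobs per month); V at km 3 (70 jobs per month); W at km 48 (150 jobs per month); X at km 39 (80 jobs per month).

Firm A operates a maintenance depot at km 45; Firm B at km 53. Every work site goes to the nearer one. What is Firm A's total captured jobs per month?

867

The indifferent point is the midpoint (45+53)/2 = 49; work sites left of it (closer to Firm A at 45) go to Firm A, those right go to Firm B.
  V at 3 (w=70) → Firm A
  R at 11 (w=60) → Firm A
  U at 26 (w=450) → Firm A
  P at 30 (w=9) → Firm A
  Q at 34 (w=40) → Firm A
  X at 39 (w=80) → Firm A
  T at 47 (w=8) → Firm A
  W at 48 (w=150) → Firm A
  S at 57 (w=100) → Firm B
Firm A captures 867; Firm B captures 100.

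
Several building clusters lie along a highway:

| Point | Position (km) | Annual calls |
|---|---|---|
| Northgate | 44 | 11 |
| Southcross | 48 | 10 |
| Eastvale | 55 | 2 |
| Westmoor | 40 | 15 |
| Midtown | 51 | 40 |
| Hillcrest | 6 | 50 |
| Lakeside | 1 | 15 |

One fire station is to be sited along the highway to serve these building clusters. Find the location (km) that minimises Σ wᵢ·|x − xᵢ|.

For a sum of weighted absolute distances on a line, the optimum is the weighted median (not the mean). Total weight W = 143; half-weight = 71.5.
Sort by position and accumulate weight:
  km 1 (Lakeside, w=15) → cum 15
  km 6 (Hillcrest, w=50) → cum 65
  km 40 (Westmoor, w=15) → cum 80  ≥ 71.5 → median here
  km 44 (Northgate, w=11) → cum 91
  km 48 (Southcross, w=10) → cum 101
  km 51 (Midtown, w=40) → cum 141
  km 55 (Eastvale, w=2) → cum 143
Optimal location: km 40.

x = 40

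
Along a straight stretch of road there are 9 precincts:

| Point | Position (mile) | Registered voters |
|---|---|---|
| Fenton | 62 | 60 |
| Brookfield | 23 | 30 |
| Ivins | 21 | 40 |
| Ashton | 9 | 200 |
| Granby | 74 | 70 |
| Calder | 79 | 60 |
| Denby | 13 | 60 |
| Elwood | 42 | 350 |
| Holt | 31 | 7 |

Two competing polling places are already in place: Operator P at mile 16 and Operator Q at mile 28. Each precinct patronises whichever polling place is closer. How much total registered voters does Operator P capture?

The indifferent point is the midpoint (16+28)/2 = 22; precincts left of it (closer to Operator P at 16) go to Operator P, those right go to Operator Q.
  Ashton at 9 (w=200) → Operator P
  Denby at 13 (w=60) → Operator P
  Ivins at 21 (w=40) → Operator P
  Brookfield at 23 (w=30) → Operator Q
  Holt at 31 (w=7) → Operator Q
  Elwood at 42 (w=350) → Operator Q
  Fenton at 62 (w=60) → Operator Q
  Granby at 74 (w=70) → Operator Q
  Calder at 79 (w=60) → Operator Q
Operator P captures 300; Operator Q captures 577.

300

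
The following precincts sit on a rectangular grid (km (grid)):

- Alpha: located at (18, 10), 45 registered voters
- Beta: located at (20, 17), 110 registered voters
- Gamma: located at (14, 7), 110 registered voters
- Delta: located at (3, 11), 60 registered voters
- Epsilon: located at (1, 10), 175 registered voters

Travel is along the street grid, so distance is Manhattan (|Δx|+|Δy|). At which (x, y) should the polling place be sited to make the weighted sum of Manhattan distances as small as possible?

(14, 10)

Manhattan distance separates: Σwᵢ(|x−xᵢ|+|y−yᵢ|) = Σwᵢ|x−xᵢ| + Σwᵢ|y−yᵢ|, so x and y are optimised independently as 1-D weighted medians.
Total weight W = 500; half = 250.
x-coordinate, sorted with cumulative weight:
  x=1 (Epsilon, w=175) cum 175
  x=3 (Delta, w=60) cum 235
  x=14 (Gamma, w=110) cum 345  ← median
  x=18 (Alpha, w=45) cum 390
  x=20 (Beta, w=110) cum 500
⇒ x* = 14
y-coordinate, sorted with cumulative weight:
  y=7 (Gamma, w=110) cum 110
  y=10 (Alpha, w=45) cum 155
  y=10 (Epsilon, w=175) cum 330  ← median
  y=11 (Delta, w=60) cum 390
  y=17 (Beta, w=110) cum 500
⇒ y* = 10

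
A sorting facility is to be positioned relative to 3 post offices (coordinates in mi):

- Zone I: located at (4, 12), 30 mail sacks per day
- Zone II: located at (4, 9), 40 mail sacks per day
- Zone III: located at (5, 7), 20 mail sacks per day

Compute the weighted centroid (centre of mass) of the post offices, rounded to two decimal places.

The minimiser of Σwᵢ‖p−pᵢ‖² is the weighted centroid p* = (Σwᵢpᵢ)/(Σwᵢ).
Σwᵢ = 90.
Σwᵢxᵢ = 30·4 + 40·4 + 20·5 = 380.
Σwᵢyᵢ = 30·12 + 40·9 + 20·7 = 860.
x* = 380/90 = 4.22, y* = 860/90 = 9.56.

(4.22, 9.56)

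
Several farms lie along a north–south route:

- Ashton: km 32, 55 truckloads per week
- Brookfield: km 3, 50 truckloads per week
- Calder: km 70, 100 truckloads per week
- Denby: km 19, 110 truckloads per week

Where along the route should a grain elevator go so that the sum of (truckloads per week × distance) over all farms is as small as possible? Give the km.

For a sum of weighted absolute distances on a line, the optimum is the weighted median (not the mean). Total weight W = 315; half-weight = 157.5.
Sort by position and accumulate weight:
  km 3 (Brookfield, w=50) → cum 50
  km 19 (Denby, w=110) → cum 160  ≥ 157.5 → median here
  km 32 (Ashton, w=55) → cum 215
  km 70 (Calder, w=100) → cum 315
Optimal location: km 19.

x = 19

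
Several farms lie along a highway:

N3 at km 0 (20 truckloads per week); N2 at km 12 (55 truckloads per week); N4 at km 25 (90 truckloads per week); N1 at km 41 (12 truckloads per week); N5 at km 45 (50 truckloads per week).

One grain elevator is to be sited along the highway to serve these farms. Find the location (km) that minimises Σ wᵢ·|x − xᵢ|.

x = 25

For a sum of weighted absolute distances on a line, the optimum is the weighted median (not the mean). Total weight W = 227; half-weight = 113.5.
Sort by position and accumulate weight:
  km 0 (N3, w=20) → cum 20
  km 12 (N2, w=55) → cum 75
  km 25 (N4, w=90) → cum 165  ≥ 113.5 → median here
  km 41 (N1, w=12) → cum 177
  km 45 (N5, w=50) → cum 227
Optimal location: km 25.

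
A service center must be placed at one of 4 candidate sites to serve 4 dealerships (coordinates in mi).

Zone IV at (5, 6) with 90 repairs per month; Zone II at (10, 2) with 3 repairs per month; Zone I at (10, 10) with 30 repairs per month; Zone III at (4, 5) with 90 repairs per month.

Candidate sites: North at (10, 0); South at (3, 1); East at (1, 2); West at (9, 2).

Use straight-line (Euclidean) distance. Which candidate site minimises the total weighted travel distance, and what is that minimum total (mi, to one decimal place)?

Total weighted distance at each candidate:
  North (10, 0): total = 1711.8
  South (3, 1): total = 1219.0
  East (1, 2): total = 1279.2
  West (9, 2): total = 1278.8
Minimum is at South with total 1219.0 mi.

South, total 1219.0 mi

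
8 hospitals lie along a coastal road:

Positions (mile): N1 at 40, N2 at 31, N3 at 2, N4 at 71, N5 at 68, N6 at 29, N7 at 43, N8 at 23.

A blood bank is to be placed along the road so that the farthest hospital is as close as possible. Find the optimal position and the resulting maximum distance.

The 1-center on a line is the midpoint of the two extreme points: leftmost at 2, rightmost at 71.
Optimal location = (2 + 71)/2 = 36.5; maximum distance = (71 − 2)/2 = 34.5.

location 36.5, max distance 34.5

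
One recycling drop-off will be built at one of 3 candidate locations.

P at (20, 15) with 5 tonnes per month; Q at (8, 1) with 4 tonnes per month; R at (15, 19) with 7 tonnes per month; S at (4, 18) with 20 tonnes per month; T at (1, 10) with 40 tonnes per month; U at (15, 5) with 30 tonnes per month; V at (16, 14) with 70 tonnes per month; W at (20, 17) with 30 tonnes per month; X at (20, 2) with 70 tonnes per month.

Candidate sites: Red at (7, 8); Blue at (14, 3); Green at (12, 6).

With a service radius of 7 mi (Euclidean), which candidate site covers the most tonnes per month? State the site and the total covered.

Coverage radius r = 7 mi; a point is covered iff (Δx)²+(Δy)² ≤ 7² = 49.
  Red (7, 8): covers {T} → 40
  Blue (14, 3): covers {Q, U, X} → 104
  Green (12, 6): covers {Q, U} → 34
Maximum coverage at Blue: 104 tonnes per month.

Blue, covering 104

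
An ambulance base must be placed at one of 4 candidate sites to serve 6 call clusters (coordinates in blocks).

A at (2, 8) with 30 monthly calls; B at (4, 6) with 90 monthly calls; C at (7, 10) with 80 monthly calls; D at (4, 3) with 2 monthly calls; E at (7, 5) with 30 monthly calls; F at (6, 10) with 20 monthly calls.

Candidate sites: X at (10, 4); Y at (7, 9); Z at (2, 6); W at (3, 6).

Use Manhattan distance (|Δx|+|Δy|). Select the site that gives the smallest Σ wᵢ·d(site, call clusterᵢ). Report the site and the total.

Y, total 978 blocks

Total weighted distance at each candidate:
  X (10, 4): total = 2134
  Y (7, 9): total = 978
  Z (2, 6): total = 1310
  W (3, 6): total = 1118
Minimum is at Y with total 978 blocks.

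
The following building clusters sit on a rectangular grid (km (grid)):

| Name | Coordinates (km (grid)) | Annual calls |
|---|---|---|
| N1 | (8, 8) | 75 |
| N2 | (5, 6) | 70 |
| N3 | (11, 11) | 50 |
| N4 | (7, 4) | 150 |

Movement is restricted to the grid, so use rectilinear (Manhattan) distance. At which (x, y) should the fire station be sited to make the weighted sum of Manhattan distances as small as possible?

Manhattan distance separates: Σwᵢ(|x−xᵢ|+|y−yᵢ|) = Σwᵢ|x−xᵢ| + Σwᵢ|y−yᵢ|, so x and y are optimised independently as 1-D weighted medians.
Total weight W = 345; half = 172.5.
x-coordinate, sorted with cumulative weight:
  x=5 (N2, w=70) cum 70
  x=7 (N4, w=150) cum 220  ← median
  x=8 (N1, w=75) cum 295
  x=11 (N3, w=50) cum 345
⇒ x* = 7
y-coordinate, sorted with cumulative weight:
  y=4 (N4, w=150) cum 150
  y=6 (N2, w=70) cum 220  ← median
  y=8 (N1, w=75) cum 295
  y=11 (N3, w=50) cum 345
⇒ y* = 6

(7, 6)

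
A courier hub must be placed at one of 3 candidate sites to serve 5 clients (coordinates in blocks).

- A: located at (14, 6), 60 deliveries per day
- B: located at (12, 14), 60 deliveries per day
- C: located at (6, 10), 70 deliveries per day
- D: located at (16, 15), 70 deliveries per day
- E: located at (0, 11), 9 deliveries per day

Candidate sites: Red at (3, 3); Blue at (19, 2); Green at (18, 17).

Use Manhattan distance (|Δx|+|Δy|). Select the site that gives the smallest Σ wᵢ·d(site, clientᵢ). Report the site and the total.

Total weighted distance at each candidate:
  Red (3, 3): total = 4589
  Blue (19, 2): total = 4522
  Green (18, 17): total = 3266
Minimum is at Green with total 3266 blocks.

Green, total 3266 blocks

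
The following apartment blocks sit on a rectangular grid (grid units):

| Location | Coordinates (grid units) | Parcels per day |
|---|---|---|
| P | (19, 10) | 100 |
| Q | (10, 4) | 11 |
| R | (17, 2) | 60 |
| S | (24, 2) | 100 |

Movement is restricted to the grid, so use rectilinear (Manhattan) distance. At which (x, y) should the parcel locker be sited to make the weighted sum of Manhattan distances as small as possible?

(19, 2)

Manhattan distance separates: Σwᵢ(|x−xᵢ|+|y−yᵢ|) = Σwᵢ|x−xᵢ| + Σwᵢ|y−yᵢ|, so x and y are optimised independently as 1-D weighted medians.
Total weight W = 271; half = 135.5.
x-coordinate, sorted with cumulative weight:
  x=10 (Q, w=11) cum 11
  x=17 (R, w=60) cum 71
  x=19 (P, w=100) cum 171  ← median
  x=24 (S, w=100) cum 271
⇒ x* = 19
y-coordinate, sorted with cumulative weight:
  y=2 (R, w=60) cum 60
  y=2 (S, w=100) cum 160  ← median
  y=4 (Q, w=11) cum 171
  y=10 (P, w=100) cum 271
⇒ y* = 2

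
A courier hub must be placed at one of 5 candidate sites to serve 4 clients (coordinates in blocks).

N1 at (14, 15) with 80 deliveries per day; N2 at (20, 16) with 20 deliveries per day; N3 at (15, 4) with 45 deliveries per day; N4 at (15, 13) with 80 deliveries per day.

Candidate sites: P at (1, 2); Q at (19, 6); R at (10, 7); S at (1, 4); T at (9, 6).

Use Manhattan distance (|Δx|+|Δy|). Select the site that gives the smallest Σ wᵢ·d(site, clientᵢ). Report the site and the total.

Total weighted distance at each candidate:
  P (1, 2): total = 5460
  Q (19, 6): total = 2490
  R (10, 7): total = 2580
  S (1, 4): total = 5010
  T (9, 6): total = 2940
Minimum is at Q with total 2490 blocks.

Q, total 2490 blocks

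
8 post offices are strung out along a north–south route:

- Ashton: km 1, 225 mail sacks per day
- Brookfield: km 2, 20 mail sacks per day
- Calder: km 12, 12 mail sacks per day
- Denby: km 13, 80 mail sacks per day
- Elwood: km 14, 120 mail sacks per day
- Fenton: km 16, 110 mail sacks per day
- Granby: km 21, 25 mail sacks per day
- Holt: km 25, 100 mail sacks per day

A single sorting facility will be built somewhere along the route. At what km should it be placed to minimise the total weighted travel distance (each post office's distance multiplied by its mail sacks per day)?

For a sum of weighted absolute distances on a line, the optimum is the weighted median (not the mean). Total weight W = 692; half-weight = 346.
Sort by position and accumulate weight:
  km 1 (Ashton, w=225) → cum 225
  km 2 (Brookfield, w=20) → cum 245
  km 12 (Calder, w=12) → cum 257
  km 13 (Denby, w=80) → cum 337
  km 14 (Elwood, w=120) → cum 457  ≥ 346 → median here
  km 16 (Fenton, w=110) → cum 567
  km 21 (Granby, w=25) → cum 592
  km 25 (Holt, w=100) → cum 692
Optimal location: km 14.

x = 14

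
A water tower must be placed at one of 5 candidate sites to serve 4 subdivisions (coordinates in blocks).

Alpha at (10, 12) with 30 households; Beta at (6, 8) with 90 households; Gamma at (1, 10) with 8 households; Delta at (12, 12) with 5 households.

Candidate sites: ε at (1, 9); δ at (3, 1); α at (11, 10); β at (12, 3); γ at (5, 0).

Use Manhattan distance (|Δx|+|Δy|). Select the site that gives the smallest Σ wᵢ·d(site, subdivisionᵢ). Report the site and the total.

Total weighted distance at each candidate:
  ε (1, 9): total = 978
  δ (3, 1): total = 1628
  α (11, 10): total = 815
  β (12, 3): total = 1509
  γ (5, 0): total = 1527
Minimum is at α with total 815 blocks.

α, total 815 blocks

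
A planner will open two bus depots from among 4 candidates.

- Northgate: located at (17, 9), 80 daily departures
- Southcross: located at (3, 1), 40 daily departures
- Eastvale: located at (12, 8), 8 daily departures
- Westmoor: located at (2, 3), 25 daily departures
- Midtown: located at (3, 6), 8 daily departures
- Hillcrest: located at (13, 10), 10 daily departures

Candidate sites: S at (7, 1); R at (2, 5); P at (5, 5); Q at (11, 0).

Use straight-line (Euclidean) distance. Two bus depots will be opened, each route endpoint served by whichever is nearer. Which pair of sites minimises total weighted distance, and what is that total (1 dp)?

Evaluate every pair (each demand assigned to the nearer of the two):
  {R, Q}: total = 1258.0
  {P, Q}: total = 1307.5
  {S, Q}: total = 1377.7
  {R, P}: total = 1393.4
  {S, R}: total = 1422.8
  {S, P}: total = 1435.2
Best pair: {R, Q} with total 1258.0.

{R, Q}, total 1258.0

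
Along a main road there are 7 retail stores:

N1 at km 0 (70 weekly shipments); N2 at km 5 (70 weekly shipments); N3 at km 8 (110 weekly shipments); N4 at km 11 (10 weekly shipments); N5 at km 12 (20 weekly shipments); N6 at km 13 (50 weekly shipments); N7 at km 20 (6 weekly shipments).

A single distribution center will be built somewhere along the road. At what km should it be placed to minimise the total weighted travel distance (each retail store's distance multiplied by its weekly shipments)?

For a sum of weighted absolute distances on a line, the optimum is the weighted median (not the mean). Total weight W = 336; half-weight = 168.
Sort by position and accumulate weight:
  km 0 (N1, w=70) → cum 70
  km 5 (N2, w=70) → cum 140
  km 8 (N3, w=110) → cum 250  ≥ 168 → median here
  km 11 (N4, w=10) → cum 260
  km 12 (N5, w=20) → cum 280
  km 13 (N6, w=50) → cum 330
  km 20 (N7, w=6) → cum 336
Optimal location: km 8.

x = 8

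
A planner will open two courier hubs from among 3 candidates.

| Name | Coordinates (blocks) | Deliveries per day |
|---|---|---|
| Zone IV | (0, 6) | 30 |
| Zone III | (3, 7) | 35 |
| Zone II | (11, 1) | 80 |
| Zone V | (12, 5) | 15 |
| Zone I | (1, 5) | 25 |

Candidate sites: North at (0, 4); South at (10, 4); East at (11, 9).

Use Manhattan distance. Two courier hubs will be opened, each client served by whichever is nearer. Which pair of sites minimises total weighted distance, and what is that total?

Evaluate every pair (each demand assigned to the nearer of the two):
  {North, South}: total = 685
  {North, East}: total = 1035
  {South, East}: total = 1325
Best pair: {North, South} with total 685.

{North, South}, total 685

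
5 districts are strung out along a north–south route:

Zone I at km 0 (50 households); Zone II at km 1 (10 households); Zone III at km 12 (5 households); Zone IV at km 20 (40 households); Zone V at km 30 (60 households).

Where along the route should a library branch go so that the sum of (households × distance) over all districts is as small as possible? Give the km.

For a sum of weighted absolute distances on a line, the optimum is the weighted median (not the mean). Total weight W = 165; half-weight = 82.5.
Sort by position and accumulate weight:
  km 0 (Zone I, w=50) → cum 50
  km 1 (Zone II, w=10) → cum 60
  km 12 (Zone III, w=5) → cum 65
  km 20 (Zone IV, w=40) → cum 105  ≥ 82.5 → median here
  km 30 (Zone V, w=60) → cum 165
Optimal location: km 20.

x = 20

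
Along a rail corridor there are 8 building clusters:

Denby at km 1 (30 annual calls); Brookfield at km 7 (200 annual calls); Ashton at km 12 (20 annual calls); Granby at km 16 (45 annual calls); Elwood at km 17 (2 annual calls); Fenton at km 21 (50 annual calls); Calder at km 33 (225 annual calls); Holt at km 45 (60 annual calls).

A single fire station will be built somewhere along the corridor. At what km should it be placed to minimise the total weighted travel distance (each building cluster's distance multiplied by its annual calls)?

For a sum of weighted absolute distances on a line, the optimum is the weighted median (not the mean). Total weight W = 632; half-weight = 316.
Sort by position and accumulate weight:
  km 1 (Denby, w=30) → cum 30
  km 7 (Brookfield, w=200) → cum 230
  km 12 (Ashton, w=20) → cum 250
  km 16 (Granby, w=45) → cum 295
  km 17 (Elwood, w=2) → cum 297
  km 21 (Fenton, w=50) → cum 347  ≥ 316 → median here
  km 33 (Calder, w=225) → cum 572
  km 45 (Holt, w=60) → cum 632
Optimal location: km 21.

x = 21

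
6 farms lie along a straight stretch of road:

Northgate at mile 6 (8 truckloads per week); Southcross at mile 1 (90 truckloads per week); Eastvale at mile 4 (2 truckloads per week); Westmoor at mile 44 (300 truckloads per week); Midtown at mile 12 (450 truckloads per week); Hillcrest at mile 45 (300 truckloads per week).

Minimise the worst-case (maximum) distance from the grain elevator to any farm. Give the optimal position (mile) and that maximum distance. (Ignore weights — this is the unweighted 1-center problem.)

location 23, max distance 22

The 1-center on a line is the midpoint of the two extreme points: leftmost at 1, rightmost at 45.
Optimal location = (1 + 45)/2 = 23; maximum distance = (45 − 1)/2 = 22.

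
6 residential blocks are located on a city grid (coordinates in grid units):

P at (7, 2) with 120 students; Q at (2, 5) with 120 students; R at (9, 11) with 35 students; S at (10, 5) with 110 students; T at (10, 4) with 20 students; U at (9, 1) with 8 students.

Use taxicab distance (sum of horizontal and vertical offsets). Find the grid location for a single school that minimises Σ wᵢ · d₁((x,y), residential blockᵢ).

(7, 5)

Manhattan distance separates: Σwᵢ(|x−xᵢ|+|y−yᵢ|) = Σwᵢ|x−xᵢ| + Σwᵢ|y−yᵢ|, so x and y are optimised independently as 1-D weighted medians.
Total weight W = 413; half = 206.5.
x-coordinate, sorted with cumulative weight:
  x=2 (Q, w=120) cum 120
  x=7 (P, w=120) cum 240  ← median
  x=9 (R, w=35) cum 275
  x=9 (U, w=8) cum 283
  x=10 (S, w=110) cum 393
  x=10 (T, w=20) cum 413
⇒ x* = 7
y-coordinate, sorted with cumulative weight:
  y=1 (U, w=8) cum 8
  y=2 (P, w=120) cum 128
  y=4 (T, w=20) cum 148
  y=5 (Q, w=120) cum 268  ← median
  y=5 (S, w=110) cum 378
  y=11 (R, w=35) cum 413
⇒ y* = 5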